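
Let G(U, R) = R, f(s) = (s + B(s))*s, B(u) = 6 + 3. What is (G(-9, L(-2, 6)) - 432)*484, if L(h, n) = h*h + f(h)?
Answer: -213928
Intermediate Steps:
B(u) = 9
f(s) = s*(9 + s) (f(s) = (s + 9)*s = (9 + s)*s = s*(9 + s))
L(h, n) = h² + h*(9 + h) (L(h, n) = h*h + h*(9 + h) = h² + h*(9 + h))
(G(-9, L(-2, 6)) - 432)*484 = (-2*(9 + 2*(-2)) - 432)*484 = (-2*(9 - 4) - 432)*484 = (-2*5 - 432)*484 = (-10 - 432)*484 = -442*484 = -213928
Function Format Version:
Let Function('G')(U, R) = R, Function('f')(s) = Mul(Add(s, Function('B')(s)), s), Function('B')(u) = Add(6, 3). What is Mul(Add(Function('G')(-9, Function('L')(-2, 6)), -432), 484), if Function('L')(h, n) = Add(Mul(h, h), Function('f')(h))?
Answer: -213928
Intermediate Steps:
Function('B')(u) = 9
Function('f')(s) = Mul(s, Add(9, s)) (Function('f')(s) = Mul(Add(s, 9), s) = Mul(Add(9, s), s) = Mul(s, Add(9, s)))
Function('L')(h, n) = Add(Pow(h, 2), Mul(h, Add(9, h))) (Function('L')(h, n) = Add(Mul(h, h), Mul(h, Add(9, h))) = Add(Pow(h, 2), Mul(h, Add(9, h))))
Mul(Add(Function('G')(-9, Function('L')(-2, 6)), -432), 484) = Mul(Add(Mul(-2, Add(9, Mul(2, -2))), -432), 484) = Mul(Add(Mul(-2, Add(9, -4)), -432), 484) = Mul(Add(Mul(-2, 5), -432), 484) = Mul(Add(-10, -432), 484) = Mul(-442, 484) = -213928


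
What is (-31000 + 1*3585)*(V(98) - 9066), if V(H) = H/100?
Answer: 2485175233/10 ≈ 2.4852e+8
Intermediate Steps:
V(H) = H/100 (V(H) = H*(1/100) = H/100)
(-31000 + 1*3585)*(V(98) - 9066) = (-31000 + 1*3585)*((1/100)*98 - 9066) = (-31000 + 3585)*(49/50 - 9066) = -27415*(-453251/50) = 2485175233/10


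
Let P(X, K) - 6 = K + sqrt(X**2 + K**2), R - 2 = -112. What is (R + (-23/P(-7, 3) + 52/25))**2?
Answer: 8580179/625 - 5846*sqrt(58)/25 ≈ 11947.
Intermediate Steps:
R = -110 (R = 2 - 112 = -110)
P(X, K) = 6 + K + sqrt(K**2 + X**2) (P(X, K) = 6 + (K + sqrt(X**2 + K**2)) = 6 + (K + sqrt(K**2 + X**2)) = 6 + K + sqrt(K**2 + X**2))
(R + (-23/P(-7, 3) + 52/25))**2 = (-110 + (-23/(6 + 3 + sqrt(3**2 + (-7)**2)) + 52/25))**2 = (-110 + (-23/(6 + 3 + sqrt(9 + 49)) + 52*(1/25)))**2 = (-110 + (-23/(6 + 3 + sqrt(58)) + 52/25))**2 = (-110 + (-23/(9 + sqrt(58)) + 52/25))**2 = (-110 + (52/25 - 23/(9 + sqrt(58))))**2 = (-2698/25 - 23/(9 + sqrt(58)))**2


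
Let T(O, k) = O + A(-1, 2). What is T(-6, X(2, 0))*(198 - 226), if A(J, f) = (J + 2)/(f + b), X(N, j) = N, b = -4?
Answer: 182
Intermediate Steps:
A(J, f) = (2 + J)/(-4 + f) (A(J, f) = (J + 2)/(f - 4) = (2 + J)/(-4 + f))
T(O, k) = -½ + O (T(O, k) = O + (2 - 1)/(-4 + 2) = O + 1/(-2) = O - ½*1 = O - ½ = -½ + O)
T(-6, X(2, 0))*(198 - 226) = (-½ - 6)*(198 - 226) = -13/2*(-28) = 182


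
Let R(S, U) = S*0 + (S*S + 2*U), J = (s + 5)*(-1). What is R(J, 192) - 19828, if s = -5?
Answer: -19444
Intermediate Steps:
J = 0 (J = (-5 + 5)*(-1) = 0*(-1) = 0)
R(S, U) = S² + 2*U (R(S, U) = 0 + (S² + 2*U) = S² + 2*U)
R(J, 192) - 19828 = (0² + 2*192) - 19828 = (0 + 384) - 19828 = 384 - 19828 = -19444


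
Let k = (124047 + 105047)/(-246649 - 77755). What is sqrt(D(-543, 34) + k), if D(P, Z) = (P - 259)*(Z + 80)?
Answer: I*sqrt(2405442522124606)/162202 ≈ 302.37*I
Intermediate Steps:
D(P, Z) = (-259 + P)*(80 + Z)
k = -114547/162202 (k = 229094/(-324404) = 229094*(-1/324404) = -114547/162202 ≈ -0.70620)
sqrt(D(-543, 34) + k) = sqrt((-20720 - 259*34 + 80*(-543) - 543*34) - 114547/162202) = sqrt((-20720 - 8806 - 43440 - 18462) - 114547/162202) = sqrt(-91428 - 114547/162202) = sqrt(-14829919003/162202) = I*sqrt(2405442522124606)/162202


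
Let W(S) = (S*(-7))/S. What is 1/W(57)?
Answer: -⅐ ≈ -0.14286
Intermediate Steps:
W(S) = -7 (W(S) = (-7*S)/S = -7)
1/W(57) = 1/(-7) = -⅐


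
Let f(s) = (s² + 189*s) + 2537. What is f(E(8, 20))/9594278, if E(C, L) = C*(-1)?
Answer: 1089/9594278 ≈ 0.00011351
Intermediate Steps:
E(C, L) = -C
f(s) = 2537 + s² + 189*s
f(E(8, 20))/9594278 = (2537 + (-1*8)² + 189*(-1*8))/9594278 = (2537 + (-8)² + 189*(-8))*(1/9594278) = (2537 + 64 - 1512)*(1/9594278) = 1089*(1/9594278) = 1089/9594278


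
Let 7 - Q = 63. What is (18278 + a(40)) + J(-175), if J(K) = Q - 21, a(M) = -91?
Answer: 18110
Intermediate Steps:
Q = -56 (Q = 7 - 1*63 = 7 - 63 = -56)
J(K) = -77 (J(K) = -56 - 21 = -77)
(18278 + a(40)) + J(-175) = (18278 - 91) - 77 = 18187 - 77 = 18110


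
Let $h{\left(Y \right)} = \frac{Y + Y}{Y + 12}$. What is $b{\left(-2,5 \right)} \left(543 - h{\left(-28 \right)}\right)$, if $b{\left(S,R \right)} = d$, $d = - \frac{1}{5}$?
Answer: $- \frac{1079}{10} \approx -107.9$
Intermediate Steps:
$d = - \frac{1}{5}$ ($d = \left(-1\right) \frac{1}{5} = - \frac{1}{5} \approx -0.2$)
$b{\left(S,R \right)} = - \frac{1}{5}$
$h{\left(Y \right)} = \frac{2 Y}{12 + Y}$
$b{\left(-2,5 \right)} \left(543 - h{\left(-28 \right)}\right) = - \frac{543 - 2 \left(-28\right) \frac{1}{12 - 28}}{5} = - \frac{543 - 2 \left(-28\right) \frac{1}{-16}}{5} = - \frac{543 - 2 \left(-28\right) \left(- \frac{1}{16}\right)}{5} = - \frac{543 - \frac{7}{2}}{5} = \left(- \frac{1}{5}\right) \frac{1079}{2} = - \frac{1079}{10}$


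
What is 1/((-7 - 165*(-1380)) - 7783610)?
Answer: -1/7555917 ≈ -1.3235e-7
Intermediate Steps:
1/((-7 - 165*(-1380)) - 7783610) = 1/((-7 + 227700) - 7783610) = 1/(227693 - 7783610) = 1/(-7555917) = -1/7555917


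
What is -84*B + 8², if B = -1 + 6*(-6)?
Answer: 3172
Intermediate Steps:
B = -37 (B = -1 - 36 = -37)
-84*B + 8² = -84*(-37) + 8² = 3108 + 64 = 3172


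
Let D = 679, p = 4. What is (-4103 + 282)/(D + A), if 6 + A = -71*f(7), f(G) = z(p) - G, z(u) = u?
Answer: -3821/886 ≈ -4.3126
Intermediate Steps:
f(G) = 4 - G
A = 207 (A = -6 - 71*(4 - 1*7) = -6 - 71*(4 - 7) = -6 - 71*(-3) = -6 + 213 = 207)
(-4103 + 282)/(D + A) = (-4103 + 282)/(679 + 207) = -3821/886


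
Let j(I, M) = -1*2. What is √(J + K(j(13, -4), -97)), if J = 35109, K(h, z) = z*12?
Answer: √33945 ≈ 184.24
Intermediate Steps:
j(I, M) = -2
K(h, z) = 12*z
√(J + K(j(13, -4), -97)) = √(35109 + 12*(-97)) = √(35109 - 1164) = √33945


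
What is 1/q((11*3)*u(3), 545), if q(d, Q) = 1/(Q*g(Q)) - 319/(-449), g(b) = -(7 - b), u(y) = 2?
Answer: 131651290/93534439 ≈ 1.4075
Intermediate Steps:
g(b) = -7 + b
q(d, Q) = 319/449 + 1/(Q*(-7 + Q)) (q(d, Q) = 1/(Q*(-7 + Q)) - 319/(-449) = 1/(Q*(-7 + Q)) - 319*(-1/449) = 1/(Q*(-7 + Q)) + 319/449 = 319/449 + 1/(Q*(-7 + Q)))
1/q((11*3)*u(3), 545) = 1/((1/449)*(449 + 319*545*(-7 + 545))/(545*(-7 + 545))) = 1/((1/449)*(1/545)*(449 + 319*545*538)/538) = 1/((1/449)*(1/545)*(1/538)*(449 + 93533990)) = 1/((1/449)*(1/545)*(1/538)*93534439) = 1/(93534439/131651290) = 131651290/93534439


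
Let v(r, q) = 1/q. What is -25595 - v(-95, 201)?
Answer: -5144596/201 ≈ -25595.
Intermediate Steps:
-25595 - v(-95, 201) = -25595 - 1/201 = -5144596/201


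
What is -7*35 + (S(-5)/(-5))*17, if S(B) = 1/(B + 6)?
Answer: -1242/5 ≈ -248.40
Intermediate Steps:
S(B) = 1/(6 + B)
-7*35 + (S(-5)/(-5))*17 = -7*35 + (1/((6 - 5)*(-5)))*17 = -245 + (-⅕/1)*17 = -245 + (1*(-⅕))*17 = -245 - ⅕*17 = -245 - 17/5 = -1242/5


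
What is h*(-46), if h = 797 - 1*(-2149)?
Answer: -135516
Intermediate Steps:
h = 2946 (h = 797 + 2149 = 2946)
h*(-46) = 2946*(-46) = -135516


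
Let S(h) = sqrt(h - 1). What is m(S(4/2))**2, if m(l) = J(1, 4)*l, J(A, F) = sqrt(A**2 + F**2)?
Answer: 17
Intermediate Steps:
S(h) = sqrt(-1 + h)
m(l) = l*sqrt(17) (m(l) = sqrt(1**2 + 4**2)*l = sqrt(1 + 16)*l = sqrt(17)*l = l*sqrt(17))
m(S(4/2))**2 = (sqrt(-1 + 4/2)*sqrt(17))**2 = (sqrt(-1 + 4*(1/2))*sqrt(17))**2 = (sqrt(-1 + 2)*sqrt(17))**2 = (sqrt(1)*sqrt(17))**2 = (1*sqrt(17))**2 = (sqrt(17))**2 = 17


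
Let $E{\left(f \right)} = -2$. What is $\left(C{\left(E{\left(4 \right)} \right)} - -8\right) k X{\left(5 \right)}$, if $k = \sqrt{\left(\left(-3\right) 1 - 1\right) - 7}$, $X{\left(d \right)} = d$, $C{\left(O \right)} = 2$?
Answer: $50 i \sqrt{11} \approx 165.83 i$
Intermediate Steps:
$k = i \sqrt{11}$ ($k = \sqrt{\left(-3 - 1\right) - 7} = \sqrt{-4 - 7} = \sqrt{-11} = i \sqrt{11} \approx 3.3166 i$)
$\left(C{\left(E{\left(4 \right)} \right)} - -8\right) k X{\left(5 \right)} = \left(2 - -8\right) i \sqrt{11} \cdot 5 = \left(2 + 8\right) i \sqrt{11} \cdot 5 = 10 i \sqrt{11} \cdot 5 = 50 i \sqrt{11}$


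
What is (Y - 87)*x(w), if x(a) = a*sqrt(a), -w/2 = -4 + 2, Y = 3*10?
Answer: -456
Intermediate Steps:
Y = 30
w = 4 (w = -2*(-4 + 2) = -2*(-2) = 4)
x(a) = a**(3/2)
(Y - 87)*x(w) = (30 - 87)*4**(3/2) = -57*8 = -456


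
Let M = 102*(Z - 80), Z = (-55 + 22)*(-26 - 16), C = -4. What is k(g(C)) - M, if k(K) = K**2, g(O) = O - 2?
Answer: -133176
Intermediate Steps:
g(O) = -2 + O
Z = 1386 (Z = -33*(-42) = 1386)
M = 133212 (M = 102*(1386 - 80) = 102*1306 = 133212)
k(g(C)) - M = (-2 - 4)**2 - 1*133212 = (-6)**2 - 133212 = 36 - 133212 = -133176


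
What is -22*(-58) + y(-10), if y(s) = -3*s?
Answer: 1306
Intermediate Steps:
-22*(-58) + y(-10) = -22*(-58) - 3*(-10) = 1276 + 30 = 1306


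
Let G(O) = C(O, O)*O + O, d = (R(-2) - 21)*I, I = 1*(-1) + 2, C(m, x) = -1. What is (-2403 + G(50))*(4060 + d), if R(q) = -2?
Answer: -9700911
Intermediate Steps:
I = 1 (I = -1 + 2 = 1)
d = -23 (d = (-2 - 21)*1 = -23*1 = -23)
G(O) = 0 (G(O) = -O + O = 0)
(-2403 + G(50))*(4060 + d) = (-2403 + 0)*(4060 - 23) = -2403*4037 = -9700911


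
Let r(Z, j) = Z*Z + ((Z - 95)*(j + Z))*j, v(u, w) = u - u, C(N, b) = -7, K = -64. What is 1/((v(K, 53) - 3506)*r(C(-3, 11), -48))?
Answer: 1/943923886 ≈ 1.0594e-9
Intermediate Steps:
v(u, w) = 0
r(Z, j) = Z² + j*(-95 + Z)*(Z + j) (r(Z, j) = Z² + ((-95 + Z)*(Z + j))*j = Z² + j*(-95 + Z)*(Z + j))
1/((v(K, 53) - 3506)*r(C(-3, 11), -48)) = 1/((0 - 3506)*((-7)² - 95*(-48)² - 7*(-48)² - 48*(-7)² - 95*(-7)*(-48))) = 1/((-3506)*(49 - 95*2304 - 7*2304 - 48*49 - 31920)) = -1/(3506*(49 - 218880 - 16128 - 2352 - 31920)) = -1/3506/(-269231) = -1/3506*(-1/269231) = 1/943923886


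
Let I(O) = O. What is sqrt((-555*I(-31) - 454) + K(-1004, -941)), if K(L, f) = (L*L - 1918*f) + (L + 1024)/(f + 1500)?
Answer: sqrt(884197811185)/559 ≈ 1682.1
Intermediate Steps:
K(L, f) = L**2 - 1918*f + (1024 + L)/(1500 + f) (K(L, f) = (L**2 - 1918*f) + (1024 + L)/(1500 + f) = L**2 - 1918*f + (1024 + L)/(1500 + f))
sqrt((-555*I(-31) - 454) + K(-1004, -941)) = sqrt((-555*(-31) - 454) + (1024 - 1004 - 2877000*(-941) - 1918*(-941)**2 + 1500*(-1004)**2 - 941*(-1004)**2)/(1500 - 941)) = sqrt((17205 - 454) + (1024 - 1004 + 2707257000 - 1918*885481 + 1500*1008016 - 941*1008016)/559) = sqrt(16751 + (1024 - 1004 + 2707257000 - 1698352558 + 1512024000 - 948543056)/559) = sqrt(16751 + (1/559)*1572385406) = sqrt(16751 + 1572385406/559) = sqrt(1581749215/559) = sqrt(884197811185)/559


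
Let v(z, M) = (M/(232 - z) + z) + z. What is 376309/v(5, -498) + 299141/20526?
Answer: 876952492535/18186036 ≈ 48221.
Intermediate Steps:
v(z, M) = 2*z + M/(232 - z) (v(z, M) = (z + M/(232 - z)) + z = 2*z + M/(232 - z))
376309/v(5, -498) + 299141/20526 = 376309/(((-1*(-498) - 464*5 + 2*5²)/(-232 + 5))) + 299141/20526 = 376309/(((498 - 2320 + 2*25)/(-227))) + 299141*(1/20526) = 376309/((-(498 - 2320 + 50)/227)) + 299141/20526 = 376309/((-1/227*(-1772))) + 299141/20526 = 376309/(1772/227) + 299141/20526 = 376309*(227/1772) + 299141/20526 = 85422143/1772 + 299141/20526 = 876952492535/18186036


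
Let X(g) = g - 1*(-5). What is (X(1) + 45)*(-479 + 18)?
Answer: -23511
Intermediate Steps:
X(g) = 5 + g (X(g) = g + 5 = 5 + g)
(X(1) + 45)*(-479 + 18) = ((5 + 1) + 45)*(-479 + 18) = (6 + 45)*(-461) = 51*(-461) = -23511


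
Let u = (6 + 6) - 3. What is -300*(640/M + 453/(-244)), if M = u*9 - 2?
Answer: -9027975/4819 ≈ -1873.4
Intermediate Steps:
u = 9 (u = 12 - 3 = 9)
M = 79 (M = 9*9 - 2 = 81 - 2 = 79)
-300*(640/M + 453/(-244)) = -300*(640/79 + 453/(-244)) = -300*(640*(1/79) + 453*(-1/244)) = -300*(640/79 - 453/244) = -300*120373/19276 = -9027975/4819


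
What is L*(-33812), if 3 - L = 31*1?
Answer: 946736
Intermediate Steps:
L = -28 (L = 3 - 31 = -28)
L*(-33812) = -28*(-33812) = 946736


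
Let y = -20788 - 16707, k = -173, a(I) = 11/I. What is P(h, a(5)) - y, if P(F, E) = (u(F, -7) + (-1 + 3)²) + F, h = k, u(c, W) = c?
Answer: 37153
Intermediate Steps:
y = -37495
h = -173
P(F, E) = 4 + 2*F (P(F, E) = (F + (-1 + 3)²) + F = (F + 2²) + F = (F + 4) + F = (4 + F) + F = 4 + 2*F)
P(h, a(5)) - y = (4 + 2*(-173)) - 1*(-37495) = (4 - 346) + 37495 = -342 + 37495 = 37153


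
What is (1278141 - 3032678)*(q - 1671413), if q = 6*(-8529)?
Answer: 3022342627219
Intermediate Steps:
q = -51174
(1278141 - 3032678)*(q - 1671413) = (1278141 - 3032678)*(-51174 - 1671413) = -1754537*(-1722587) = 3022342627219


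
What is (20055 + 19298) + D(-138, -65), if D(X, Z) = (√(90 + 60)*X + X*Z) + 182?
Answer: 48505 - 690*√6 ≈ 46815.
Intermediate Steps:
D(X, Z) = 182 + X*Z + 5*X*√6 (D(X, Z) = (√150*X + X*Z) + 182 = ((5*√6)*X + X*Z) + 182 = (5*X*√6 + X*Z) + 182 = (X*Z + 5*X*√6) + 182 = 182 + X*Z + 5*X*√6)
(20055 + 19298) + D(-138, -65) = (20055 + 19298) + (182 - 138*(-65) + 5*(-138)*√6) = 39353 + (182 + 8970 - 690*√6) = 39353 + (9152 - 690*√6) = 48505 - 690*√6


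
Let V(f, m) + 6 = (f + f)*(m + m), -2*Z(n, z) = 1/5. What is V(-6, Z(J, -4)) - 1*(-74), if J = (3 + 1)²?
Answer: 352/5 ≈ 70.400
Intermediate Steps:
J = 16 (J = 4² = 16)
Z(n, z) = -⅒ (Z(n, z) = -½/5 = -½*⅕ = -⅒)
V(f, m) = -6 + 4*f*m (V(f, m) = -6 + (f + f)*(m + m) = -6 + (2*f)*(2*m) = -6 + 4*f*m)
V(-6, Z(J, -4)) - 1*(-74) = (-6 + 4*(-6)*(-⅒)) - 1*(-74) = (-6 + 12/5) + 74 = -18/5 + 74 = 352/5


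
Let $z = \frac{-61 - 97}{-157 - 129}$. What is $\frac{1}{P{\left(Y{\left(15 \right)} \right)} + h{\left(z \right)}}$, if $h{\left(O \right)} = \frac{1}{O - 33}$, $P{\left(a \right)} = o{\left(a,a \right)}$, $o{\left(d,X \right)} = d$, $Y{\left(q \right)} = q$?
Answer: $\frac{4640}{69457} \approx 0.066804$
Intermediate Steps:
$z = \frac{79}{143}$ ($z = - \frac{158}{-286} = \left(-158\right) \left(- \frac{1}{286}\right) = \frac{79}{143} \approx 0.55245$)
$P{\left(a \right)} = a$
$h{\left(O \right)} = \frac{1}{-33 + O}$
$\frac{1}{P{\left(Y{\left(15 \right)} \right)} + h{\left(z \right)}} = \frac{1}{15 + \frac{1}{-33 + \frac{79}{143}}} = \frac{1}{15 + \frac{1}{- \frac{4640}{143}}} = \frac{1}{15 - \frac{143}{4640}} = \frac{1}{\frac{69457}{4640}} = \frac{4640}{69457}$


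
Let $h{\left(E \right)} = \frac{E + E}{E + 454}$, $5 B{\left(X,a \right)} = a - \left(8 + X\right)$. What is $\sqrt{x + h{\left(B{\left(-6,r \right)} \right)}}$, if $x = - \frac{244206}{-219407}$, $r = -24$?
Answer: $\frac{5 \sqrt{660473180163357}}{123087327} \approx 1.044$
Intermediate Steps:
$B{\left(X,a \right)} = - \frac{8}{5} - \frac{X}{5} + \frac{a}{5}$ ($B{\left(X,a \right)} = \frac{a - \left(8 + X\right)}{5} = \frac{-8 + a - X}{5} = - \frac{8}{5} - \frac{X}{5} + \frac{a}{5}$)
$x = \frac{244206}{219407}$ ($x = \left(-244206\right) \left(- \frac{1}{219407}\right) = \frac{244206}{219407} \approx 1.113$)
$h{\left(E \right)} = \frac{2 E}{454 + E}$
$\sqrt{x + h{\left(B{\left(-6,r \right)} \right)}} = \sqrt{\frac{244206}{219407} + \frac{2 \left(- \frac{8}{5} - - \frac{6}{5} + \frac{1}{5} \left(-24\right)\right)}{454 - \frac{26}{5}}} = \sqrt{\frac{244206}{219407} + \frac{2 \left(- \frac{8}{5} + \frac{6}{5} - \frac{24}{5}\right)}{454 - \frac{26}{5}}} = \sqrt{\frac{244206}{219407} + 2 \left(- \frac{26}{5}\right) \frac{1}{454 - \frac{26}{5}}} = \sqrt{\frac{244206}{219407} + 2 \left(- \frac{26}{5}\right) \frac{1}{\frac{2244}{5}}} = \sqrt{\frac{244206}{219407} + 2 \left(- \frac{26}{5}\right) \frac{5}{2244}} = \sqrt{\frac{244206}{219407} - \frac{13}{561}} = \sqrt{\frac{134147275}{123087327}} = \frac{5 \sqrt{660473180163357}}{123087327}$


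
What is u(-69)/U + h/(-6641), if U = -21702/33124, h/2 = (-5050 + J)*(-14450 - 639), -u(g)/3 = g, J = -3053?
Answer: -892062640776/24020497 ≈ -37138.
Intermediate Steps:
u(g) = -3*g
h = 244532334 (h = 2*((-5050 - 3053)*(-14450 - 639)) = 2*(-8103*(-15089)) = 2*122266167 = 244532334)
U = -10851/16562 (U = -21702*1/33124 = -10851/16562 ≈ -0.65517)
u(-69)/U + h/(-6641) = (-3*(-69))/(-10851/16562) + 244532334/(-6641) = 207*(-16562/10851) + 244532334*(-1/6641) = -1142778/3617 - 244532334/6641 = -892062640776/24020497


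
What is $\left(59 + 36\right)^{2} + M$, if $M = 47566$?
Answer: $56591$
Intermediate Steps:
$\left(59 + 36\right)^{2} + M = \left(59 + 36\right)^{2} + 47566 = 95^{2} + 47566 = 9025 + 47566 = 56591$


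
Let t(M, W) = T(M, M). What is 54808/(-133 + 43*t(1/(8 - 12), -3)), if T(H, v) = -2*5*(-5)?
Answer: 54808/2017 ≈ 27.173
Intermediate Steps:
T(H, v) = 50 (T(H, v) = -10*(-5) = 50)
t(M, W) = 50
54808/(-133 + 43*t(1/(8 - 12), -3)) = 54808/(-133 + 43*50) = 54808/(-133 + 2150) = 54808/2017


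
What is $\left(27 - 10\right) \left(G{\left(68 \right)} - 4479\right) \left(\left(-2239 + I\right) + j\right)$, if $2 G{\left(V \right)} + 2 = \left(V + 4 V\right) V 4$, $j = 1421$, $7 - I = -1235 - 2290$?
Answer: $1926722880$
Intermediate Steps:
$I = 3532$ ($I = 7 - \left(-1235 - 2290\right) = 7 - -3525 = 7 + 3525 = 3532$)
$G{\left(V \right)} = -1 + 10 V^{2}$ ($G{\left(V \right)} = -1 + \frac{\left(V + 4 V\right) V 4}{2} = -1 + \frac{5 V V 4}{2} = -1 + \frac{5 V^{2} \cdot 4}{2} = -1 + \frac{20 V^{2}}{2} = -1 + 10 V^{2}$)
$\left(27 - 10\right) \left(G{\left(68 \right)} - 4479\right) \left(\left(-2239 + I\right) + j\right) = \left(27 - 10\right) \left(\left(-1 + 10 \cdot 68^{2}\right) - 4479\right) \left(\left(-2239 + 3532\right) + 1421\right) = \left(27 - 10\right) \left(\left(-1 + 10 \cdot 4624\right) - 4479\right) \left(1293 + 1421\right) = 17 \left(\left(-1 + 46240\right) - 4479\right) 2714 = 17 \left(46239 - 4479\right) 2714 = 17 \cdot 41760 \cdot 2714 = 17 \cdot 113336640 = 1926722880$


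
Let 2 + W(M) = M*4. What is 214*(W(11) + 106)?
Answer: 31672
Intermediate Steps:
W(M) = -2 + 4*M (W(M) = -2 + M*4 = -2 + 4*M)
214*(W(11) + 106) = 214*((-2 + 4*11) + 106) = 214*((-2 + 44) + 106) = 214*(42 + 106) = 214*148 = 31672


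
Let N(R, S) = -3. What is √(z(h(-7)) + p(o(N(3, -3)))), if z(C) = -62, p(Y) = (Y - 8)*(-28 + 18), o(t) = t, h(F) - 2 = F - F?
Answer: 4*√3 ≈ 6.9282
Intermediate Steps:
h(F) = 2 (h(F) = 2 + (F - F) = 2 + 0 = 2)
p(Y) = 80 - 10*Y (p(Y) = (-8 + Y)*(-10) = 80 - 10*Y)
√(z(h(-7)) + p(o(N(3, -3)))) = √(-62 + (80 - 10*(-3))) = √(-62 + (80 + 30)) = √(-62 + 110) = √48 = 4*√3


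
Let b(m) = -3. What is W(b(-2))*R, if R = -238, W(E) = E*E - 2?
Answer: -1666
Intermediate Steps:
W(E) = -2 + E**2 (W(E) = E**2 - 2 = -2 + E**2)
W(b(-2))*R = (-2 + (-3)**2)*(-238) = (-2 + 9)*(-238) = 7*(-238) = -1666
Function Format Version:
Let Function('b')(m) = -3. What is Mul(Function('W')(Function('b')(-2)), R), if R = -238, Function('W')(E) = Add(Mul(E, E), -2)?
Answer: -1666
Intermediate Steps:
Function('W')(E) = Add(-2, Pow(E, 2)) (Function('W')(E) = Add(Pow(E, 2), -2) = Add(-2, Pow(E, 2)))
Mul(Function('W')(Function('b')(-2)), R) = Mul(Add(-2, Pow(-3, 2)), -238) = Mul(Add(-2, 9), -238) = Mul(7, -238) = -1666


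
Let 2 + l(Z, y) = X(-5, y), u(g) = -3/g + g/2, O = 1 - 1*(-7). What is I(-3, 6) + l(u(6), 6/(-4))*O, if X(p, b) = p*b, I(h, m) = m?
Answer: 50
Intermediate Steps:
O = 8 (O = 1 + 7 = 8)
X(p, b) = b*p
u(g) = g/2 - 3/g (u(g) = -3/g + g*(1/2) = -3/g + g/2 = g/2 - 3/g)
l(Z, y) = -2 - 5*y (l(Z, y) = -2 + y*(-5) = -2 - 5*y)
I(-3, 6) + l(u(6), 6/(-4))*O = 6 + (-2 - 30/(-4))*8 = 6 + (-2 - 30*(-1)/4)*8 = 6 + (-2 - 5*(-3/2))*8 = 6 + (-2 + 15/2)*8 = 6 + (11/2)*8 = 6 + 44 = 50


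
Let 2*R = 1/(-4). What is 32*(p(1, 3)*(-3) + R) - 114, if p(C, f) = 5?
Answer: -598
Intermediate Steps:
R = -⅛ (R = (½)/(-4) = (½)*(-¼) = -⅛ ≈ -0.12500)
32*(p(1, 3)*(-3) + R) - 114 = 32*(5*(-3) - ⅛) - 114 = 32*(-15 - ⅛) - 114 = 32*(-121/8) - 114 = -484 - 114 = -598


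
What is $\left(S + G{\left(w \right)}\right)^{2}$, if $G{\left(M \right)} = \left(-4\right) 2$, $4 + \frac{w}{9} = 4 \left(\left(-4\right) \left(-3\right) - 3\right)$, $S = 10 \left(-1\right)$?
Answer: $324$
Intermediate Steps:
$S = -10$
$w = 288$ ($w = -36 + 9 \cdot 4 \left(\left(-4\right) \left(-3\right) - 3\right) = -36 + 9 \cdot 4 \left(12 - 3\right) = -36 + 9 \cdot 4 \cdot 9 = -36 + 9 \cdot 36 = -36 + 324 = 288$)
$G{\left(M \right)} = -8$
$\left(S + G{\left(w \right)}\right)^{2} = \left(-10 - 8\right)^{2} = \left(-18\right)^{2} = 324$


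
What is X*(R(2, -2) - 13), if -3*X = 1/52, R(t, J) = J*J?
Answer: 3/52 ≈ 0.057692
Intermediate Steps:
R(t, J) = J²
X = -1/156 (X = -⅓/52 = -⅓*1/52 = -1/156 ≈ -0.0064103)
X*(R(2, -2) - 13) = -((-2)² - 13)/156 = -(4 - 13)/156 = -1/156*(-9) = 3/52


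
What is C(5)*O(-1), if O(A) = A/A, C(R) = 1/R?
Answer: ⅕ ≈ 0.20000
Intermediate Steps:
O(A) = 1
C(5)*O(-1) = 1/5 = (⅕)*1 = ⅕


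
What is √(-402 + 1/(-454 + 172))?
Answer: I*√31968930/282 ≈ 20.05*I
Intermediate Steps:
√(-402 + 1/(-454 + 172)) = √(-402 + 1/(-282)) = √(-402 - 1/282) = √(-113365/282) = I*√31968930/282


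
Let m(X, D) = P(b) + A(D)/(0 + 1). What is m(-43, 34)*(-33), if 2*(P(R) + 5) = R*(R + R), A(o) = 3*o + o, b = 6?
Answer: -5511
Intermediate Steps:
A(o) = 4*o
P(R) = -5 + R² (P(R) = -5 + (R*(R + R))/2 = -5 + (R*(2*R))/2 = -5 + (2*R²)/2 = -5 + R²)
m(X, D) = 31 + 4*D (m(X, D) = (-5 + 6²) + (4*D)/(0 + 1) = (-5 + 36) + (4*D)/1 = 31 + 1*(4*D) = 31 + 4*D)
m(-43, 34)*(-33) = (31 + 4*34)*(-33) = (31 + 136)*(-33) = 167*(-33) = -5511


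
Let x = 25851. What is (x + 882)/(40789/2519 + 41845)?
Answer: 22446809/35149448 ≈ 0.63861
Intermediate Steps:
(x + 882)/(40789/2519 + 41845) = (25851 + 882)/(40789/2519 + 41845) = 26733/(40789*(1/2519) + 41845) = 26733/(40789/2519 + 41845) = 26733/(105448344/2519) = 26733*(2519/105448344) = 22446809/35149448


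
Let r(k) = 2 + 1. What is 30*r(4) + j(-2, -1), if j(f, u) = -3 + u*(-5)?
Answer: 92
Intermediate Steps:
r(k) = 3
j(f, u) = -3 - 5*u
30*r(4) + j(-2, -1) = 30*3 + (-3 - 5*(-1)) = 90 + (-3 + 5) = 90 + 2 = 92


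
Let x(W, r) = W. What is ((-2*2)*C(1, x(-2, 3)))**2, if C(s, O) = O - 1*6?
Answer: 1024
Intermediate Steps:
C(s, O) = -6 + O (C(s, O) = O - 6 = -6 + O)
((-2*2)*C(1, x(-2, 3)))**2 = ((-2*2)*(-6 - 2))**2 = (-4*(-8))**2 = 32**2 = 1024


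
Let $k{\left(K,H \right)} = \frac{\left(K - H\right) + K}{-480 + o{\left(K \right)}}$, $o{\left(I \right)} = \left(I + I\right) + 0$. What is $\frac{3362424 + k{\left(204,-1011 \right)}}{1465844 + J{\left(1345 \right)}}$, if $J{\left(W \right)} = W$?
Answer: $\frac{80697703}{35212536} \approx 2.2917$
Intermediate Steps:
$o{\left(I \right)} = 2 I$ ($o{\left(I \right)} = 2 I + 0 = 2 I$)
$k{\left(K,H \right)} = \frac{- H + 2 K}{-480 + 2 K}$ ($k{\left(K,H \right)} = \frac{\left(K - H\right) + K}{-480 + 2 K} = \frac{- H + 2 K}{-480 + 2 K}$)
$\frac{3362424 + k{\left(204,-1011 \right)}}{1465844 + J{\left(1345 \right)}} = \frac{3362424 + \frac{204 - - \frac{1011}{2}}{-240 + 204}}{1465844 + 1345} = \frac{3362424 + \frac{204 + \frac{1011}{2}}{-36}}{1467189} = \left(3362424 - \frac{473}{24}\right) \frac{1}{1467189} = \frac{80697703}{24} \cdot \frac{1}{1467189} = \frac{80697703}{35212536}$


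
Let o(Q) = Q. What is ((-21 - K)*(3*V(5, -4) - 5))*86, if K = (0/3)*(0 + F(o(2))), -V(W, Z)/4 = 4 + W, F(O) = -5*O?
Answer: 204078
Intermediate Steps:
V(W, Z) = -16 - 4*W (V(W, Z) = -4*(4 + W) = -16 - 4*W)
K = 0 (K = (0/3)*(0 - 5*2) = (0*(⅓))*(0 - 10) = 0*(-10) = 0)
((-21 - K)*(3*V(5, -4) - 5))*86 = ((-21 - 1*0)*(3*(-16 - 4*5) - 5))*86 = ((-21 + 0)*(3*(-16 - 20) - 5))*86 = -21*(3*(-36) - 5)*86 = -21*(-108 - 5)*86 = -21*(-113)*86 = 2373*86 = 204078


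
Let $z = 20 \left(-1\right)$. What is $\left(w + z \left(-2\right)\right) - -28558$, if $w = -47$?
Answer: $28551$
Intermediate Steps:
$z = -20$
$\left(w + z \left(-2\right)\right) - -28558 = \left(-47 - -40\right) - -28558 = \left(-47 + 40\right) + 28558 = -7 + 28558 = 28551$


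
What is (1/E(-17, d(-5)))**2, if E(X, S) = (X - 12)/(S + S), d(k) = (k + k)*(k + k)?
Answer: 40000/841 ≈ 47.562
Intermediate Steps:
d(k) = 4*k**2 (d(k) = (2*k)*(2*k) = 4*k**2)
E(X, S) = (-12 + X)/(2*S) (E(X, S) = (-12 + X)/((2*S)) = (-12 + X)*(1/(2*S)) = (-12 + X)/(2*S))
(1/E(-17, d(-5)))**2 = (1/((-12 - 17)/(2*((4*(-5)**2)))))**2 = (1/((1/2)*(-29)/(4*25)))**2 = (1/((1/2)*(-29)/100))**2 = (1/((1/2)*(1/100)*(-29)))**2 = (1/(-29/200))**2 = (-200/29)**2 = 40000/841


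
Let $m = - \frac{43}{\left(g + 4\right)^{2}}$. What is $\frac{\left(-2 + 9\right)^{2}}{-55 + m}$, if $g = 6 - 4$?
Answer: $- \frac{252}{289} \approx -0.87197$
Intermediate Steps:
$g = 2$ ($g = 6 - 4 = 2$)
$m = - \frac{43}{36}$ ($m = - \frac{43}{\left(2 + 4\right)^{2}} = - \frac{43}{6^{2}} = - \frac{43}{36} \approx -1.1944$)
$\frac{\left(-2 + 9\right)^{2}}{-55 + m} = \frac{\left(-2 + 9\right)^{2}}{-55 - \frac{43}{36}} = \frac{7^{2}}{- \frac{2023}{36}} = 49 \left(- \frac{36}{2023}\right) = - \frac{252}{289}$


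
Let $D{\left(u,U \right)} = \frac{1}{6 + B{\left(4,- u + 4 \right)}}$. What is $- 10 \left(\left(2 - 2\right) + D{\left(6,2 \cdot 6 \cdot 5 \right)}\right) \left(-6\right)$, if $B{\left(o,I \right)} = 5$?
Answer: $\frac{60}{11} \approx 5.4545$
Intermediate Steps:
$D{\left(u,U \right)} = \frac{1}{11}$ ($D{\left(u,U \right)} = \frac{1}{6 + 5} = \frac{1}{11}$)
$- 10 \left(\left(2 - 2\right) + D{\left(6,2 \cdot 6 \cdot 5 \right)}\right) \left(-6\right) = - 10 \left(\left(2 - 2\right) + \frac{1}{11}\right) \left(-6\right) = - 10 \left(0 + \frac{1}{11}\right) \left(-6\right) = \left(-10\right) \frac{1}{11} \left(-6\right) = \left(- \frac{10}{11}\right) \left(-6\right) = \frac{60}{11}$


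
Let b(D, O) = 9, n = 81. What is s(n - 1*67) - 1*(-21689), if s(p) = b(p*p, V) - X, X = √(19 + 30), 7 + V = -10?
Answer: 21691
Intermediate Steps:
V = -17 (V = -7 - 10 = -17)
X = 7 (X = √49 = 7)
s(p) = 2 (s(p) = 9 - 1*7 = 9 - 7 = 2)
s(n - 1*67) - 1*(-21689) = 2 - 1*(-21689) = 2 + 21689 = 21691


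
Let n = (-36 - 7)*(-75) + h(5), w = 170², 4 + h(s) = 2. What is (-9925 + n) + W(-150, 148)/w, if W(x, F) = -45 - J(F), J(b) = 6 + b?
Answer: -193687999/28900 ≈ -6702.0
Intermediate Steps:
h(s) = -2 (h(s) = -4 + 2 = -2)
W(x, F) = -51 - F (W(x, F) = -45 - (6 + F) = -45 + (-6 - F) = -51 - F)
w = 28900
n = 3223 (n = (-36 - 7)*(-75) - 2 = -43*(-75) - 2 = 3225 - 2 = 3223)
(-9925 + n) + W(-150, 148)/w = (-9925 + 3223) + (-51 - 1*148)/28900 = -6702 + (-51 - 148)*(1/28900) = -6702 - 199*1/28900 = -6702 - 199/28900 = -193687999/28900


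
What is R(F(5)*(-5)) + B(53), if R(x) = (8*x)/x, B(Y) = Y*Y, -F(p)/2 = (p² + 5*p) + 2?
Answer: 2817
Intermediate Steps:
F(p) = -4 - 10*p - 2*p² (F(p) = -2*((p² + 5*p) + 2) = -2*(2 + p² + 5*p) = -4 - 10*p - 2*p²)
B(Y) = Y²
R(x) = 8
R(F(5)*(-5)) + B(53) = 8 + 53² = 8 + 2809 = 2817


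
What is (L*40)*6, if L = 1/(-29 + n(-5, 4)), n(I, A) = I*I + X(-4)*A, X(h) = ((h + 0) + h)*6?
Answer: -60/49 ≈ -1.2245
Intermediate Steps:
X(h) = 12*h (X(h) = (h + h)*6 = (2*h)*6 = 12*h)
n(I, A) = I² - 48*A (n(I, A) = I*I + (12*(-4))*A = I² - 48*A)
L = -1/196 (L = 1/(-29 + ((-5)² - 48*4)) = 1/(-29 + (25 - 192)) = 1/(-29 - 167) = 1/(-196) = -1/196 ≈ -0.0051020)
(L*40)*6 = -1/196*40*6 = -10/49*6 = -60/49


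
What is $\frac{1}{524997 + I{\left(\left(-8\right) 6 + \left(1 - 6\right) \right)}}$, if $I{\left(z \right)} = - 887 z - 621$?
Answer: $\frac{1}{571387} \approx 1.7501 \cdot 10^{-6}$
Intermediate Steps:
$I{\left(z \right)} = -621 - 887 z$
$\frac{1}{524997 + I{\left(\left(-8\right) 6 + \left(1 - 6\right) \right)}} = \frac{1}{524997 - \left(621 + 887 \left(\left(-8\right) 6 + \left(1 - 6\right)\right)\right)} = \frac{1}{524997 - \left(621 + 887 \left(-48 + \left(1 - 6\right)\right)\right)} = \frac{1}{524997 - \left(621 + 887 \left(-48 - 5\right)\right)} = \frac{1}{524997 - -46390} = \frac{1}{524997 + \left(-621 + 47011\right)} = \frac{1}{524997 + 46390} = \frac{1}{571387}$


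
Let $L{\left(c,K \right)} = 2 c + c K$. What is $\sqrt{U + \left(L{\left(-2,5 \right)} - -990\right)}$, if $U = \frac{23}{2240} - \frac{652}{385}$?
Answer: $\frac{\sqrt{7545109}}{88} \approx 31.214$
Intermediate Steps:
$L{\left(c,K \right)} = 2 c + K c$
$U = - \frac{1185}{704}$ ($U = 23 \cdot \frac{1}{2240} - \frac{652}{385} = \frac{23}{2240} - \frac{652}{385} = - \frac{1185}{704} \approx -1.6832$)
$\sqrt{U + \left(L{\left(-2,5 \right)} - -990\right)} = \sqrt{- \frac{1185}{704} - \left(-990 + 2 \left(2 + 5\right)\right)} = \sqrt{- \frac{1185}{704} + \left(\left(-2\right) 7 + 990\right)} = \sqrt{- \frac{1185}{704} + \left(-14 + 990\right)} = \sqrt{- \frac{1185}{704} + 976} = \sqrt{\frac{685919}{704}} = \frac{\sqrt{7545109}}{88}$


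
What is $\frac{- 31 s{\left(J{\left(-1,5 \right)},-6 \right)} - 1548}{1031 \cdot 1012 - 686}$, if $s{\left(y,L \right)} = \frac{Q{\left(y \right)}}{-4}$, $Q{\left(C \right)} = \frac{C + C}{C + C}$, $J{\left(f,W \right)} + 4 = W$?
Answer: $- \frac{6161}{4170744} \approx -0.0014772$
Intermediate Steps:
$J{\left(f,W \right)} = -4 + W$
$Q{\left(C \right)} = 1$ ($Q{\left(C \right)} = \frac{2 C}{2 C} = 2 C \frac{1}{2 C} = 1$)
$s{\left(y,L \right)} = - \frac{1}{4}$ ($s{\left(y,L \right)} = 1 \frac{1}{-4} = 1 \left(- \frac{1}{4}\right) = - \frac{1}{4}$)
$\frac{- 31 s{\left(J{\left(-1,5 \right)},-6 \right)} - 1548}{1031 \cdot 1012 - 686} = \frac{\left(-31\right) \left(- \frac{1}{4}\right) - 1548}{1031 \cdot 1012 - 686} = \frac{\frac{31}{4} - 1548}{1043372 - 686} = - \frac{6161}{4 \cdot 1042686} = \left(- \frac{6161}{4}\right) \frac{1}{1042686} = - \frac{6161}{4170744}$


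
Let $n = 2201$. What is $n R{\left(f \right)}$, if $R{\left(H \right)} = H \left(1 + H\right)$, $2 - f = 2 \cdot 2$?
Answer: $4402$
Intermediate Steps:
$f = -2$ ($f = 2 - 2 \cdot 2 = 2 - 4 = -2$)
$n R{\left(f \right)} = 2201 \left(- 2 \left(1 - 2\right)\right) = 2201 \left(\left(-2\right) \left(-1\right)\right) = 2201 \cdot 2 = 4402$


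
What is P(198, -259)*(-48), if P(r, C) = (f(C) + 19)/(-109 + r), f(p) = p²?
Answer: -3220800/89 ≈ -36189.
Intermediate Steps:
P(r, C) = (19 + C²)/(-109 + r) (P(r, C) = (C² + 19)/(-109 + r) = (19 + C²)/(-109 + r))
P(198, -259)*(-48) = ((19 + (-259)²)/(-109 + 198))*(-48) = ((19 + 67081)/89)*(-48) = ((1/89)*67100)*(-48) = (67100/89)*(-48) = -3220800/89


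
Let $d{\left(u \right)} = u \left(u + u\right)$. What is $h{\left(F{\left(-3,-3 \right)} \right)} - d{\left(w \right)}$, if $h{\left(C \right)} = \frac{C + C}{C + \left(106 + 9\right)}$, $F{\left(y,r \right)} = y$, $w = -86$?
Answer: $- \frac{828355}{56} \approx -14792.0$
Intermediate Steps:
$d{\left(u \right)} = 2 u^{2}$ ($d{\left(u \right)} = u 2 u = 2 u^{2}$)
$h{\left(C \right)} = \frac{2 C}{115 + C}$ ($h{\left(C \right)} = \frac{2 C}{C + 115} = \frac{2 C}{115 + C}$)
$h{\left(F{\left(-3,-3 \right)} \right)} - d{\left(w \right)} = 2 \left(-3\right) \frac{1}{115 - 3} - 2 \left(-86\right)^{2} = 2 \left(-3\right) \frac{1}{112} - 2 \cdot 7396 = 2 \left(-3\right) \frac{1}{112} - 14792 = - \frac{3}{56} - 14792 = - \frac{828355}{56}$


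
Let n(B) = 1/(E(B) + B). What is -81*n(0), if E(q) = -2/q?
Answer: 0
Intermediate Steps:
n(B) = 1/(B - 2/B) (n(B) = 1/(-2/B + B) = 1/(B - 2/B))
-81*n(0) = -0/(-2 + 0**2) = -0/(-2 + 0) = -0/(-2) = -0*(-1)/2 = -81*0 = 0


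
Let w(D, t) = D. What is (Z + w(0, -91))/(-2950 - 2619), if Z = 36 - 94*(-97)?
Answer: -9154/5569 ≈ -1.6437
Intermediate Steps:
Z = 9154 (Z = 36 + 9118 = 9154)
(Z + w(0, -91))/(-2950 - 2619) = (9154 + 0)/(-2950 - 2619) = 9154/(-5569) = 9154*(-1/5569) = -9154/5569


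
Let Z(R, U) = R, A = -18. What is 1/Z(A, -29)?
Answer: -1/18 ≈ -0.055556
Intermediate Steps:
1/Z(A, -29) = 1/(-18) = -1/18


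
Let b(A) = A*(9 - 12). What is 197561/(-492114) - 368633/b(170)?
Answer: 2158436953/2987835 ≈ 722.41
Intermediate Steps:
b(A) = -3*A (b(A) = A*(-3) = -3*A)
197561/(-492114) - 368633/b(170) = 197561/(-492114) - 368633/((-3*170)) = 197561*(-1/492114) - 368633/(-510) = -28223/70302 - 368633*(-1/510) = -28223/70302 + 368633/510 = 2158436953/2987835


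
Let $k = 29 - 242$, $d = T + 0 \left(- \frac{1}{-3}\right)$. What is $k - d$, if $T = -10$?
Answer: $-203$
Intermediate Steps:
$d = -10$ ($d = -10 + 0 \left(- \frac{1}{-3}\right) = -10 + 0 \left(\left(-1\right) \left(- \frac{1}{3}\right)\right) = -10 + 0 \cdot \frac{1}{3} = -10 + 0 = -10$)
$k = -213$
$k - d = -213 - -10 = -213 + 10 = -203$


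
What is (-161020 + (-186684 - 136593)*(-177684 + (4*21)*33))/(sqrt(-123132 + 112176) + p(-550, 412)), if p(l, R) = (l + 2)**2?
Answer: 4245162330085904/22545625843 - 28272432802*I*sqrt(2739)/22545625843 ≈ 1.8829e+5 - 65.629*I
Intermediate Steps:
p(l, R) = (2 + l)**2
(-161020 + (-186684 - 136593)*(-177684 + (4*21)*33))/(sqrt(-123132 + 112176) + p(-550, 412)) = (-161020 + (-186684 - 136593)*(-177684 + (4*21)*33))/(sqrt(-123132 + 112176) + (2 - 550)**2) = (-161020 - 323277*(-177684 + 84*33))/(sqrt(-10956) + (-548)**2) = (-161020 - 323277*(-177684 + 2772))/(2*I*sqrt(2739) + 300304) = (-161020 - 323277*(-174912))/(300304 + 2*I*sqrt(2739)) = (-161020 + 56545026624)/(300304 + 2*I*sqrt(2739)) = 56544865604/(300304 + 2*I*sqrt(2739))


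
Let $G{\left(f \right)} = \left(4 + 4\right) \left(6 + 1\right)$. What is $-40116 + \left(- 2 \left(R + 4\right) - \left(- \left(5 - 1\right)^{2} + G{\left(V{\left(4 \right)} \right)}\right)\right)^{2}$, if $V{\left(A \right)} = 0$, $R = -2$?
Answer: $-38180$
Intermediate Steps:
$G{\left(f \right)} = 56$ ($G{\left(f \right)} = 8 \cdot 7 = 56$)
$-40116 + \left(- 2 \left(R + 4\right) - \left(- \left(5 - 1\right)^{2} + G{\left(V{\left(4 \right)} \right)}\right)\right)^{2} = -40116 + \left(- 2 \left(-2 + 4\right) + \left(\left(5 - 1\right)^{2} - 56\right)\right)^{2} = -40116 + \left(\left(-2\right) 2 - \left(56 - 4^{2}\right)\right)^{2} = -40116 + \left(-4 + \left(16 - 56\right)\right)^{2} = -40116 + \left(-4 - 40\right)^{2} = -40116 + \left(-44\right)^{2} = -40116 + 1936 = -38180$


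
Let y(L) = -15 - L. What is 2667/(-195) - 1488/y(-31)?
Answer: -6934/65 ≈ -106.68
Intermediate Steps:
2667/(-195) - 1488/y(-31) = 2667/(-195) - 1488/(-15 - 1*(-31)) = 2667*(-1/195) - 1488/(-15 + 31) = -889/65 - 1488/16 = -889/65 - 1488*1/16 = -889/65 - 93 = -6934/65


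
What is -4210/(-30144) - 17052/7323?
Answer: -80530943/36790752 ≈ -2.1889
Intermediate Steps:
-4210/(-30144) - 17052/7323 = -4210*(-1/30144) - 17052*1/7323 = 2105/15072 - 5684/2441 = -80530943/36790752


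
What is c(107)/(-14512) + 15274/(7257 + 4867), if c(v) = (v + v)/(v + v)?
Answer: 7915863/6283696 ≈ 1.2597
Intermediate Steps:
c(v) = 1 (c(v) = (2*v)/((2*v)) = (2*v)*(1/(2*v)) = 1)
c(107)/(-14512) + 15274/(7257 + 4867) = 1/(-14512) + 15274/(7257 + 4867) = 1*(-1/14512) + 15274/12124 = -1/14512 + 15274*(1/12124) = -1/14512 + 1091/866 = 7915863/6283696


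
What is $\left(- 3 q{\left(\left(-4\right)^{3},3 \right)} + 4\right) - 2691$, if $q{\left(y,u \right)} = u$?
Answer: $-2696$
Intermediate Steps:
$\left(- 3 q{\left(\left(-4\right)^{3},3 \right)} + 4\right) - 2691 = \left(\left(-3\right) 3 + 4\right) - 2691 = \left(-9 + 4\right) - 2691 = -5 - 2691 = -2696$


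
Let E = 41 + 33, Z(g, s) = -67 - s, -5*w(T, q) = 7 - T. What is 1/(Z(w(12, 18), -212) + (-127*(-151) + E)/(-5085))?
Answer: 565/79786 ≈ 0.0070814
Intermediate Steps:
w(T, q) = -7/5 + T/5 (w(T, q) = -(7 - T)/5 = -7/5 + T/5)
E = 74
1/(Z(w(12, 18), -212) + (-127*(-151) + E)/(-5085)) = 1/((-67 - 1*(-212)) + (-127*(-151) + 74)/(-5085)) = 1/((-67 + 212) + (19177 + 74)*(-1/5085)) = 1/(145 + 19251*(-1/5085)) = 1/(145 - 2139/565) = 1/(79786/565) = 565/79786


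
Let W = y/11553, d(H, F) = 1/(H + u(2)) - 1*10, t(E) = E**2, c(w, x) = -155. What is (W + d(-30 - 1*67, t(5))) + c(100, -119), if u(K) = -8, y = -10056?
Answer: -67074386/404355 ≈ -165.88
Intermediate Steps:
d(H, F) = -10 + 1/(-8 + H) (d(H, F) = 1/(H - 8) - 1*10 = 1/(-8 + H) - 10 = -10 + 1/(-8 + H))
W = -3352/3851 (W = -10056/11553 = -10056*1/11553 = -3352/3851 ≈ -0.87042)
(W + d(-30 - 1*67, t(5))) + c(100, -119) = (-3352/3851 + (81 - 10*(-30 - 1*67))/(-8 + (-30 - 1*67))) - 155 = (-3352/3851 + (81 - 10*(-30 - 67))/(-8 + (-30 - 67))) - 155 = (-3352/3851 + (81 - 10*(-97))/(-8 - 97)) - 155 = (-3352/3851 + (81 + 970)/(-105)) - 155 = (-3352/3851 - 1/105*1051) - 155 = (-3352/3851 - 1051/105) - 155 = -4399361/404355 - 155 = -67074386/404355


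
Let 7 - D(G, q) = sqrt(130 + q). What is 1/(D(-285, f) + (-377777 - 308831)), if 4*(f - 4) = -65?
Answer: -915468/628561244111 + 2*sqrt(471)/1885683732333 ≈ -1.4564e-6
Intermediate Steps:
f = -49/4 (f = 4 + (1/4)*(-65) = 4 - 65/4 = -49/4 ≈ -12.250)
D(G, q) = 7 - sqrt(130 + q)
1/(D(-285, f) + (-377777 - 308831)) = 1/((7 - sqrt(130 - 49/4)) + (-377777 - 308831)) = 1/((7 - sqrt(471/4)) - 686608) = 1/((7 - sqrt(471)/2) - 686608) = 1/(-686601 - sqrt(471)/2)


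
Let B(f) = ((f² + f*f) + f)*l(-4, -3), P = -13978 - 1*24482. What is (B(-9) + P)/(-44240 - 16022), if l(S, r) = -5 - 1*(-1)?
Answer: 19536/30131 ≈ 0.64837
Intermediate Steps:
l(S, r) = -4 (l(S, r) = -5 + 1 = -4)
P = -38460 (P = -13978 - 24482 = -38460)
B(f) = -8*f² - 4*f (B(f) = ((f² + f*f) + f)*(-4) = ((f² + f²) + f)*(-4) = (2*f² + f)*(-4) = (f + 2*f²)*(-4) = -8*f² - 4*f)
(B(-9) + P)/(-44240 - 16022) = (-4*(-9)*(1 + 2*(-9)) - 38460)/(-44240 - 16022) = (-4*(-9)*(1 - 18) - 38460)/(-60262) = (-4*(-9)*(-17) - 38460)*(-1/60262) = (-612 - 38460)*(-1/60262) = -39072*(-1/60262) = 19536/30131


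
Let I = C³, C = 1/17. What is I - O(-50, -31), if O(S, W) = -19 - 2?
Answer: 103174/4913 ≈ 21.000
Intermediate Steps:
O(S, W) = -21
C = 1/17 ≈ 0.058824
I = 1/4913 (I = (1/17)³ = 1/4913 ≈ 0.00020354)
I - O(-50, -31) = 1/4913 - 1*(-21) = 1/4913 + 21 = 103174/4913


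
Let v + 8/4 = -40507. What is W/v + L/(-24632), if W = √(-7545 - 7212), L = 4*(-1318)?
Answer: 659/3079 - I*√14757/40509 ≈ 0.21403 - 0.0029988*I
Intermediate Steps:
L = -5272
W = I*√14757 (W = √(-14757) = I*√14757 ≈ 121.48*I)
v = -40509 (v = -2 - 40507 = -40509)
W/v + L/(-24632) = (I*√14757)/(-40509) - 5272/(-24632) = (I*√14757)*(-1/40509) - 5272*(-1/24632) = -I*√14757/40509 + 659/3079 = 659/3079 - I*√14757/40509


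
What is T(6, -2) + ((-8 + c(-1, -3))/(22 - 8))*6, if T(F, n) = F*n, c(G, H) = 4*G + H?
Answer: -129/7 ≈ -18.429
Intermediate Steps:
c(G, H) = H + 4*G
T(6, -2) + ((-8 + c(-1, -3))/(22 - 8))*6 = 6*(-2) + ((-8 + (-3 + 4*(-1)))/(22 - 8))*6 = -12 + ((-8 + (-3 - 4))/14)*6 = -12 + ((-8 - 7)*(1/14))*6 = -12 - 15*1/14*6 = -12 - 15/14*6 = -12 - 45/7 = -129/7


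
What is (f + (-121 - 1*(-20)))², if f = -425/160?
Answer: 11002489/1024 ≈ 10745.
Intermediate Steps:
f = -85/32 (f = -425*1/160 = -85/32 ≈ -2.6563)
(f + (-121 - 1*(-20)))² = (-85/32 + (-121 - 1*(-20)))² = (-85/32 + (-121 + 20))² = (-85/32 - 101)² = (-3317/32)² = 11002489/1024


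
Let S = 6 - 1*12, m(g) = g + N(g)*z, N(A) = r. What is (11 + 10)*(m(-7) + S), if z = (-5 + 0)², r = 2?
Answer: 777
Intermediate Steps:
N(A) = 2
z = 25 (z = (-5)² = 25)
m(g) = 50 + g (m(g) = g + 2*25 = g + 50 = 50 + g)
S = -6 (S = 6 - 12 = -6)
(11 + 10)*(m(-7) + S) = (11 + 10)*((50 - 7) - 6) = 21*(43 - 6) = 21*37 = 777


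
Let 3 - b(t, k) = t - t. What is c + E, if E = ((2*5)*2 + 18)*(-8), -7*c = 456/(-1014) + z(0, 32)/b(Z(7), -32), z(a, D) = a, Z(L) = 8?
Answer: -359556/1183 ≈ -303.94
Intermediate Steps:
b(t, k) = 3 (b(t, k) = 3 - (t - t) = 3 - 1*0 = 3 + 0 = 3)
c = 76/1183 (c = -(456/(-1014) + 0/3)/7 = -(456*(-1/1014) + 0*(1/3))/7 = -(-76/169 + 0)/7 = -1/7*(-76/169) = 76/1183 ≈ 0.064243)
E = -304 (E = (10*2 + 18)*(-8) = (20 + 18)*(-8) = 38*(-8) = -304)
c + E = 76/1183 - 304 = -359556/1183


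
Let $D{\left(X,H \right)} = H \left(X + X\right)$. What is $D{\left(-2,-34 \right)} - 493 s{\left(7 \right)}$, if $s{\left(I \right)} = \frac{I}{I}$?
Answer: $-357$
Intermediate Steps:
$D{\left(X,H \right)} = 2 H X$ ($D{\left(X,H \right)} = H 2 X = 2 H X$)
$s{\left(I \right)} = 1$
$D{\left(-2,-34 \right)} - 493 s{\left(7 \right)} = 2 \left(-34\right) \left(-2\right) - 493 = 136 - 493 = -357$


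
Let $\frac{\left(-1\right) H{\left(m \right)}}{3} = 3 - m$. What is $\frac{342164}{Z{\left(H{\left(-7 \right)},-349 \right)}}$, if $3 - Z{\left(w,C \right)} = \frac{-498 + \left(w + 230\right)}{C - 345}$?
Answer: $\frac{29682727}{223} \approx 1.3311 \cdot 10^{5}$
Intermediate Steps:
$H{\left(m \right)} = -9 + 3 m$ ($H{\left(m \right)} = - 3 \left(3 - m\right) = -9 + 3 m$)
$Z{\left(w,C \right)} = 3 - \frac{-268 + w}{-345 + C}$ ($Z{\left(w,C \right)} = 3 - \frac{-498 + \left(w + 230\right)}{C - 345} = 3 - \frac{-498 + \left(230 + w\right)}{-345 + C} = 3 - \frac{-268 + w}{-345 + C}$)
$\frac{342164}{Z{\left(H{\left(-7 \right)},-349 \right)}} = \frac{342164}{\frac{1}{-345 - 349} \left(-767 - \left(-9 + 3 \left(-7\right)\right) + 3 \left(-349\right)\right)} = \frac{342164}{\frac{1}{-694} \left(-767 - \left(-9 - 21\right) - 1047\right)} = \frac{342164}{\left(- \frac{1}{694}\right) \left(-767 - -30 - 1047\right)} = \frac{342164}{\left(- \frac{1}{694}\right) \left(-767 + 30 - 1047\right)} = \frac{342164}{\left(- \frac{1}{694}\right) \left(-1784\right)} = \frac{342164}{\frac{892}{347}} = 342164 \cdot \frac{347}{892} = \frac{29682727}{223}$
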